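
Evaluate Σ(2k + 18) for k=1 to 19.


Σ(2k+18) = 2·Σk + 18·n
= 2·190 + 18·19
= 380 + 342 = 722

Σ = 722


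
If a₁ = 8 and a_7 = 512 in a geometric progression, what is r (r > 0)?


r^(n-1) = aₙ/a₁
r^6 = 512/8 = 64
r = 64^(1/6)
= ±2; taking r > 0 gives r = 2

r = 2


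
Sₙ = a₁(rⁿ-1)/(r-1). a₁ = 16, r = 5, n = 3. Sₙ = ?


Sₙ = 16×(5^3 - 1)/(5 - 1)
= 16×(125 - 1)/4
= 16×124/4
= 496

S_3 = 496


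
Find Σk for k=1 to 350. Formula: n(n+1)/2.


n(n+1)/2 = 350×351/2 = 122850/2 = 61425

Σk = 61425


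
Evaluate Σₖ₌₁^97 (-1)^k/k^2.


S = -1 + 1/4 - 1/9 + 1/16 - 1/25 + 1/36 - 1/49 + 1/64 ± ...
= -0.8225
(Full series converges to -π²/12 ≈ -0.8225)

S_97 = -0.8225


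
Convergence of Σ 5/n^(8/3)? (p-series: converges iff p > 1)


p-series test: Σ c/n^p converges if p > 1, diverges if p ≤ 1 (constant c > 0 doesn't affect convergence).
p = 8/3
8/3 > 1 → CONVERGES

Converges (p = 8/3 > 1)


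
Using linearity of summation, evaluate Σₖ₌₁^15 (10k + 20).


Σ(10k+20) = 10·Σk + 20·n
= 10·120 + 20·15
= 1200 + 300 = 1500

Σ = 1500


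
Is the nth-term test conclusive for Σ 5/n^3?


lim(n→∞) 5/n^3 = 0
lim aₙ = 0 → nth-term test is INCONCLUSIVE
(Need other tests; this is actually a convergent p-series with p=3 > 1)

Inconclusive (lim aₙ = 0; need another test)


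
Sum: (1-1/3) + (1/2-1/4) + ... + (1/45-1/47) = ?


Telescoping with gap 2: two head and two tail terms survive.
= (1 + 1/2) - (1/46 + 1/47)
= 3/2 - 1/46 - 1/47 = 1575/1081

Sum = 1575/1081


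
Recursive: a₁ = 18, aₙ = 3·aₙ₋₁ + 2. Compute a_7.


Computing step by step:
a_1 = 18
a_2 = 56
a_3 = 170
a_4 = 512
a_5 = 1538
a_6 = 4616
a_7 = 13850


a_7 = 13850


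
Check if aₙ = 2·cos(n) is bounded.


For all n, -1 ≤ cos(n) ≤ 1, so -2 ≤ 2·cos(n) ≤ 2
Lower bound: -2, Upper bound: 2
The sequence IS bounded

Bounded (-2 ≤ aₙ ≤ 2)


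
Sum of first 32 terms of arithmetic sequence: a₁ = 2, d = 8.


aₙ = 2 + (32-1)×8 = 250
Sₙ = n(a₁+aₙ)/2 = 32×(2+250)/2
= 32×252/2 = 4032

S_32 = 4032


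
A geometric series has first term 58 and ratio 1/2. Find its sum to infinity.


S∞ = a₁/(1-r) = 58/(1 - 1/2)
= 58/(1/2)
= 116

S∞ = 116


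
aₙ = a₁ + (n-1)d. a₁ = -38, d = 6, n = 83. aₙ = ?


aₙ = a₁ + (n-1)d
= -38 + (83-1)×6
= -38 + 492
= 454

a_83 = 454


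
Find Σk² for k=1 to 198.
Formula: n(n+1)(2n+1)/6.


n = 198
n(n+1)(2n+1)/6 = 198×199×397/6
= 15642594/6 = 2607099

Σk² = 2607099


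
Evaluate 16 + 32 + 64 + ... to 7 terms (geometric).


Sₙ = 16×(2^7 - 1)/(2 - 1)
= 16×(128 - 1)/1
= 16×127/1
= 2032

S_7 = 2032


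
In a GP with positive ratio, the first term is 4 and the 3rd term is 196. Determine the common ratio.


r^(n-1) = aₙ/a₁
r^2 = 196/4 = 49
r = 49^(1/2)
= ±7; taking r > 0 gives r = 7

r = 7


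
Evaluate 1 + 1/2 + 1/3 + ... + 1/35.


H_35 = 1/1 + 1/2 + 1/3 + ... + 1/35
= 54437269998109/13127595717600
≈ 4.1468

H_35 = 54437269998109/13127595717600 ≈ 4.1468


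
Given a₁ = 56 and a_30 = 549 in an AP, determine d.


d = (aₙ - a₁)/(n-1)
= (549 - 56)/(30-1)
= 493/29 = 17

d = 17


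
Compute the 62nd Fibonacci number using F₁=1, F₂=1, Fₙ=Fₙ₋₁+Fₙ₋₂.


Fibonacci sequence: 1, 1, 2, 3, 5, 8, 13, 21, 34, 55, 89, ...
F(62) = 4052739537881

F(62) = 4052739537881


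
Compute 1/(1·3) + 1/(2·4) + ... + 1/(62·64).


1/(k(k+2)) = (1/2)·(1/k - 1/(k+2)) (partial fractions)
Telescoping: Σ = (1/2)·(1 + 1/2 - 1/63 - 1/64) = 5921/8064

Sum = 5921/8064


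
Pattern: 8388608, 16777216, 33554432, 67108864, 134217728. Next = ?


Pattern: powers of 2: 2ⁿ
Terms: 8388608, 16777216, 33554432, 67108864, 134217728
Next term = 268435456

Next term = 268435456


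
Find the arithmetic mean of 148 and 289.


AM = (148 + 289)/2 = 437/2 = 218.5

AM = 218.5


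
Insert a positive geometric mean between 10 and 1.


GM = √(10×1) = √10 = 3.1623

GM = 3.1623


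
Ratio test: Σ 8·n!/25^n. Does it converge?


aₙ = 8·n!/25^n
a_{n+1}/aₙ = (n+1)!/25^(n+1) × 25^n/n!  (constant 8 cancels)
= (n+1)/25
L = lim(n→∞) (n+1)/25 = ∞
L > 1 → series DIVERGES

Diverges (ratio test: L = ∞ > 1)


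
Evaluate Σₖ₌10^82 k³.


Σₖ₌10^82 k³ = [82·83/2]² − [9·10/2]²
= 11580409 − 2025 = 11578384

Σk³ = 11578384


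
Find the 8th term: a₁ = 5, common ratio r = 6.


aₙ = a₁·r^(n-1)
= 5×6^7
= 5×279936
= 1399680

a_8 = 1399680


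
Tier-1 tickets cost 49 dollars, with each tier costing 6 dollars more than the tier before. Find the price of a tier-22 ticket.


aₙ = a₁ + (n-1)d
= 49 + (22-1)×6
= 49 + 126
= 175

a_22 = 175


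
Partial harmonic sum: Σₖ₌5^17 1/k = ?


Σₖ₌5^17 1/k = 1/5 + 1/6 + 1/7 + ... + 1/17
= 16616723/12252240
≈ 1.3562

Sum = 16616723/12252240 ≈ 1.3562


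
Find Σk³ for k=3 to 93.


Σₖ₌3^93 k³ = [93·94/2]² − [2·3/2]²
= 19105641 − 9 = 19105632

Σk³ = 19105632


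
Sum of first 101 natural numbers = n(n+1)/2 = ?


n(n+1)/2 = 101×102/2 = 10302/2 = 5151

Σk = 5151


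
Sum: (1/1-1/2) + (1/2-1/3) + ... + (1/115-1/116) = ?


Telescoping: adjacent terms cancel.
= 1/1 - 1/116
= 1 - 1/116 = 115/116

Sum = 115/116


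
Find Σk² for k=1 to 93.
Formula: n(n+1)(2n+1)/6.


n = 93
n(n+1)(2n+1)/6 = 93×94×187/6
= 1634754/6 = 272459

Σk² = 272459


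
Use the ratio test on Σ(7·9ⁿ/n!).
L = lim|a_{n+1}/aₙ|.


aₙ = 7·9^n/n!
a_{n+1}/aₙ = 9^(n+1)/(n+1)! × n!/9^n  (constant 7 cancels)
= 9/(n+1)
L = lim(n→∞) 9/(n+1) = 0
L < 1 → series CONVERGES

Converges (ratio test: L = 0 < 1)


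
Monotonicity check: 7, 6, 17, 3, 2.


Differences: -1, 11, -14, -1
Difference at position 2 is +11 (> 0) but position 1 is -1 (< 0) — sequence both rises and falls
→ NOT monotonic

Not monotonic


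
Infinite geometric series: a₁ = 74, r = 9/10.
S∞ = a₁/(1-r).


S∞ = a₁/(1-r) = 74/(1 - 9/10)
= 74/(1/10)
= 740

S∞ = 740


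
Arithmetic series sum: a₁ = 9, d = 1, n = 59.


aₙ = 9 + (59-1)×1 = 67
Sₙ = n(a₁+aₙ)/2 = 59×(9+67)/2
= 59×76/2 = 2242

S_59 = 2242


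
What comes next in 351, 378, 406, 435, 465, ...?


Pattern: triangular numbers: n(n+1)/2
Terms: 351, 378, 406, 435, 465
Next term = 496

Next term = 496


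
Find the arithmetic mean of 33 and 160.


AM = (33 + 160)/2 = 193/2 = 96.5

AM = 96.5


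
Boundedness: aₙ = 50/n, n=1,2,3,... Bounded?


a₁ = 50, a₂ = 50/2, a₃ = 50/3, ...
0 < aₙ ≤ 50 for all n ≥ 1
Lower bound: 0, Upper bound: 50
The sequence IS bounded

Bounded (0 < aₙ ≤ 50)


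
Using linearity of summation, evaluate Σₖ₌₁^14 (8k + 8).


Σ(8k+8) = 8·Σk + 8·n
= 8·105 + 8·14
= 840 + 112 = 952

Σ = 952


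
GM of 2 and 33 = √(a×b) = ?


GM = √(2×33) = √66 = 8.124

GM = 8.124


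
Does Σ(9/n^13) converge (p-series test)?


p-series test: Σ c/n^p converges if p > 1, diverges if p ≤ 1 (constant c > 0 doesn't affect convergence).
p = 13
13 > 1 → CONVERGES

Converges (p = 13 > 1)


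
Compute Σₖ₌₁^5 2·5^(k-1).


Sₙ = 2×(5^5 - 1)/(5 - 1)
= 2×(3125 - 1)/4
= 2×3124/4
= 1562

S_5 = 1562


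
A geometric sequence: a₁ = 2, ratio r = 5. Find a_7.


aₙ = a₁·r^(n-1)
= 2×5^6
= 2×15625
= 31250

a_7 = 31250


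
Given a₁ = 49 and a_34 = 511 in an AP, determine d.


d = (aₙ - a₁)/(n-1)
= (511 - 49)/(34-1)
= 462/33 = 14

d = 14


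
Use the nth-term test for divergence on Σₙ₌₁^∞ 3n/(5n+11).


lim(n→∞) 3n/(5n+11) = 3/5 = 3/5  (divide numerator and denominator by n)
lim aₙ = 3/5 ≠ 0 → series DIVERGES

Diverges (lim aₙ = 3/5 ≠ 0)


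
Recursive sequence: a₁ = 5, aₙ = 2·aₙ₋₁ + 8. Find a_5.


Computing step by step:
a_1 = 5
a_2 = 18
a_3 = 44
a_4 = 96
a_5 = 200


a_5 = 200


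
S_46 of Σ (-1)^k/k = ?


S = -1 + 1/2 - 1/3 + 1/4 - 1/5 + 1/6 - 1/7 + 1/8 ± ...
= -0.6824
(Full series converges to -ln(2) ≈ -0.6931)

S_46 = -0.6824


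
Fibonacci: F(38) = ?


Fibonacci sequence: 1, 1, 2, 3, 5, 8, 13, 21, 34, 55, 89, ...
F(38) = 39088169

F(38) = 39088169


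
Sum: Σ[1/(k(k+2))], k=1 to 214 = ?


1/(k(k+2)) = (1/2)·(1/k - 1/(k+2)) (partial fractions)
Telescoping: Σ = (1/2)·(1 + 1/2 - 1/215 - 1/216) = 69229/92880

Sum = 69229/92880


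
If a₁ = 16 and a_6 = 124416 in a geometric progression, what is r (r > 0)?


r^(n-1) = aₙ/a₁
r^5 = 124416/16 = 7776
r = 7776^(1/5)
= 6

r = 6


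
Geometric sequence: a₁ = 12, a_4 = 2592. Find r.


r^(n-1) = aₙ/a₁
r^3 = 2592/12 = 216
r = 216^(1/3)
= 6

r = 6


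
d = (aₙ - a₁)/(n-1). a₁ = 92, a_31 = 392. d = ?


d = (aₙ - a₁)/(n-1)
= (392 - 92)/(31-1)
= 300/30 = 10

d = 10


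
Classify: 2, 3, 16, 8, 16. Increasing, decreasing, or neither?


Differences: 1, 13, -8, 8
Difference at position 1 is +1 (> 0) but position 3 is -8 (< 0) — sequence both rises and falls
→ NOT monotonic

Not monotonic


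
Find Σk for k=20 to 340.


Σₖ₌20^340 k = Σₖ₌₁^340 k − Σₖ₌₁^19 k
= 340·341/2 − 19·20/2
= 57970 − 190 = 57780

Σk = 57780


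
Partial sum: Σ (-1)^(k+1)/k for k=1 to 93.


S = 1 - 1/2 + 1/3 - 1/4 + 1/5 - 1/6 + 1/7 - 1/8 ± ...
= 0.6985
(Full series converges to +ln(2) ≈ +0.6931)

S_93 = 0.6985


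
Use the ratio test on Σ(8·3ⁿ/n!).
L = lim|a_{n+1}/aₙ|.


aₙ = 8·3^n/n!
a_{n+1}/aₙ = 3^(n+1)/(n+1)! × n!/3^n  (constant 8 cancels)
= 3/(n+1)
L = lim(n→∞) 3/(n+1) = 0
L < 1 → series CONVERGES

Converges (ratio test: L = 0 < 1)


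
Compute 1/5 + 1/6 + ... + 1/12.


Σₖ₌5^12 1/k = 1/5 + 1/6 + 1/7 + 1/8 + 1/9 + 1/10 + 1/11 + 1/12
= 28271/27720
≈ 1.0199

Sum = 28271/27720 ≈ 1.0199


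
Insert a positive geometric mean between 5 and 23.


GM = √(5×23) = √115 = 10.7238

GM = 10.7238


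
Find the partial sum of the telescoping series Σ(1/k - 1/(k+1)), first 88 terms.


Telescoping: adjacent terms cancel.
= 1/1 - 1/89
= 1 - 1/89 = 88/89

Sum = 88/89


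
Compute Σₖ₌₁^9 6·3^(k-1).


Sₙ = 6×(3^9 - 1)/(3 - 1)
= 6×(19683 - 1)/2
= 6×19682/2
= 59046

S_9 = 59046


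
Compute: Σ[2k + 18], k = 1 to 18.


Σ(2k+18) = 2·Σk + 18·n
= 2·171 + 18·18
= 342 + 324 = 666

Σ = 666


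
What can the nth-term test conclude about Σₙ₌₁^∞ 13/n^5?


lim(n→∞) 13/n^5 = 0
lim aₙ = 0 → nth-term test is INCONCLUSIVE
(Need other tests; this is actually a convergent p-series with p=5 > 1)

Inconclusive (lim aₙ = 0; need another test)


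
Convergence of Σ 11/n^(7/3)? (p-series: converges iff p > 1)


p-series test: Σ c/n^p converges if p > 1, diverges if p ≤ 1 (constant c > 0 doesn't affect convergence).
p = 7/3
7/3 > 1 → CONVERGES

Converges (p = 7/3 > 1)


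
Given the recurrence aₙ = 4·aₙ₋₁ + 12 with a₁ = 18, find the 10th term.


Computing step by step:
a_1 = 18
a_2 = 84
a_3 = 348
a_4 = 1404
a_5 = 5628
a_6 = 22524
a_7 = 90108
a_8 = 360444
a_9 = 1441788
a_10 = 5767164


a_10 = 5767164


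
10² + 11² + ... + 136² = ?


Σₖ₌10^136 k² = Σₖ₌₁^136 k² − Σₖ₌₁^9 k²
= 136·137·273/6 − 9·10·19/6
= 847756 − 285 = 847471

Σk² = 847471


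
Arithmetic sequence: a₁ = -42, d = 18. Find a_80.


aₙ = a₁ + (n-1)d
= -42 + (80-1)×18
= -42 + 1422
= 1380

a_80 = 1380


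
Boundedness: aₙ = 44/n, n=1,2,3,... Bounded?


a₁ = 44, a₂ = 44/2, a₃ = 44/3, ...
0 < aₙ ≤ 44 for all n ≥ 1
Lower bound: 0, Upper bound: 44
The sequence IS bounded

Bounded (0 < aₙ ≤ 44)


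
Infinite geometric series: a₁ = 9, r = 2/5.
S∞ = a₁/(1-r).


S∞ = a₁/(1-r) = 9/(1 - 2/5)
= 9/(3/5)
= 15

S∞ = 15


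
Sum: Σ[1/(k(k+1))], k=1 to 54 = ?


1/(k(k+1)) = 1/k - 1/(k+1) (partial fractions)
Telescoping: Σ = 1 - 1/55 = 54/55

Sum = 54/55


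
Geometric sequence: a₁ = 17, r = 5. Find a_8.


aₙ = a₁·r^(n-1)
= 17×5^7
= 17×78125
= 1328125

a_8 = 1328125


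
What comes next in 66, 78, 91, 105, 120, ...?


Pattern: triangular numbers: n(n+1)/2
Terms: 66, 78, 91, 105, 120
Next term = 136

Next term = 136


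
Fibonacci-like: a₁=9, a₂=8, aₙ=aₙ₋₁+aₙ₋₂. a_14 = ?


Computing iteratively: 9, 8, 17, 25, 42, 67, 109, 176, 285, 461, 746, 1207, ...
a_14 = 3160

a_14 = 3160


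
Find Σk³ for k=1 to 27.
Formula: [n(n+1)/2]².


n(n+1)/2 = 27×28/2 = 378
Σk³ = 378² = 142884

Σk³ = 142884


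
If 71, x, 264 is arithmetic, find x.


AM = (71 + 264)/2 = 335/2 = 167.5

AM = 167.5


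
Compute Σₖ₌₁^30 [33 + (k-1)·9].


aₙ = 33 + (30-1)×9 = 294
Sₙ = n(a₁+aₙ)/2 = 30×(33+294)/2
= 30×327/2 = 4905

S_30 = 4905


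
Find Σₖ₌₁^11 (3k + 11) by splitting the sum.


Σ(3k+11) = 3·Σk + 11·n
= 3·66 + 11·11
= 198 + 121 = 319

Σ = 319


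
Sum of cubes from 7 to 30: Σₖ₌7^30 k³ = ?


Σₖ₌7^30 k³ = [30·31/2]² − [6·7/2]²
= 216225 − 441 = 215784

Σk³ = 215784


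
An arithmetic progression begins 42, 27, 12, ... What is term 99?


aₙ = a₁ + (n-1)d
= 42 + (99-1)×-15
= 42 - 1470
= -1428

a_99 = -1428


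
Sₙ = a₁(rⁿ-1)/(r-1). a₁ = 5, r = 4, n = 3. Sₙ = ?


Sₙ = 5×(4^3 - 1)/(4 - 1)
= 5×(64 - 1)/3
= 5×63/3
= 105

S_3 = 105


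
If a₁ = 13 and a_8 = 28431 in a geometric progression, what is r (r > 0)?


r^(n-1) = aₙ/a₁
r^7 = 28431/13 = 2187
r = 2187^(1/7)
= 3

r = 3


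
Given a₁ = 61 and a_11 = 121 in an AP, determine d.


d = (aₙ - a₁)/(n-1)
= (121 - 61)/(11-1)
= 60/10 = 6

d = 6


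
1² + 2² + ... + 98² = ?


n = 98
n(n+1)(2n+1)/6 = 98×99×197/6
= 1911294/6 = 318549

Σk² = 318549


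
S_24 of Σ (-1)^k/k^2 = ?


S = -1 + 1/4 - 1/9 + 1/16 - 1/25 + 1/36 - 1/49 + 1/64 ± ...
= -0.8216
(Full series converges to -π²/12 ≈ -0.8225)

S_24 = -0.8216


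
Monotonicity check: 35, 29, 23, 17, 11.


Differences: -6, -6, -6, -6
All differences < 0 → strictly DECREASING

Monotonically decreasing


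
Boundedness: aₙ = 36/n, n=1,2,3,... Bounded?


a₁ = 36, a₂ = 36/2, a₃ = 36/3, ...
0 < aₙ ≤ 36 for all n ≥ 1
Lower bound: 0, Upper bound: 36
The sequence IS bounded

Bounded (0 < aₙ ≤ 36)


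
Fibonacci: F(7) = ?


Fibonacci sequence: 1, 1, 2, 3, 5, 8, 13
F(7) = 13

F(7) = 13


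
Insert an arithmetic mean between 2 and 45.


AM = (2 + 45)/2 = 47/2 = 23.5

AM = 23.5


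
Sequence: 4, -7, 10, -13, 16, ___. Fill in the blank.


Pattern: alternating sign, magnitude arithmetic (d=3)
Terms: 4, -7, 10, -13, 16
Next term = -19

Next term = -19


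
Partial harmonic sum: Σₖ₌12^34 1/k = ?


Σₖ₌12^34 1/k = 1/12 + 1/13 + 1/14 + ... + 1/34
= 158603136279059/144403552893600
≈ 1.0983

Sum = 158603136279059/144403552893600 ≈ 1.0983


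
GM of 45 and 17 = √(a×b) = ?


GM = √(45×17) = √765 = 27.6586

GM = 27.6586


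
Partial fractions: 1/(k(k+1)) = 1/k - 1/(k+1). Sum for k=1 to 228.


1/(k(k+1)) = 1/k - 1/(k+1) (partial fractions)
Telescoping: Σ = 1 - 1/229 = 228/229

Sum = 228/229


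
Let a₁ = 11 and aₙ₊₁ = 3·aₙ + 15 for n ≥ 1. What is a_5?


Computing step by step:
a_1 = 11
a_2 = 48
a_3 = 159
a_4 = 492
a_5 = 1491


a_5 = 1491


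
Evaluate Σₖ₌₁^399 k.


n(n+1)/2 = 399×400/2 = 159600/2 = 79800

Σk = 79800


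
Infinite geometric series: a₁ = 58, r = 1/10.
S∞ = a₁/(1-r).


S∞ = a₁/(1-r) = 58/(1 - 1/10)
= 58/(9/10)
= 580/9

S∞ = 580/9


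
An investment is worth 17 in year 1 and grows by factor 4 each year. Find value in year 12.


aₙ = a₁·r^(n-1)
= 17×4^11
= 17×4194304
= 71303168

a_12 = 71303168


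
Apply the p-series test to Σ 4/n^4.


p-series test: Σ c/n^p converges if p > 1, diverges if p ≤ 1 (constant c > 0 doesn't affect convergence).
p = 4
4 > 1 → CONVERGES

Converges (p = 4 > 1)


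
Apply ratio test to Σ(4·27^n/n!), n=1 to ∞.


aₙ = 4·27^n/n!
a_{n+1}/aₙ = 27^(n+1)/(n+1)! × n!/27^n  (constant 4 cancels)
= 27/(n+1)
L = lim(n→∞) 27/(n+1) = 0
L < 1 → series CONVERGES

Converges (ratio test: L = 0 < 1)


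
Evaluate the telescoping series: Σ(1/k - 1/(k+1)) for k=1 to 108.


Telescoping: adjacent terms cancel.
= 1/1 - 1/109
= 1 - 1/109 = 108/109

Sum = 108/109


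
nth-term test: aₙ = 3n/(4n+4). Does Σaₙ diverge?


lim(n→∞) 3n/(4n+4) = 3/4 = 3/4  (divide numerator and denominator by n)
lim aₙ = 3/4 ≠ 0 → series DIVERGES

Diverges (lim aₙ = 3/4 ≠ 0)


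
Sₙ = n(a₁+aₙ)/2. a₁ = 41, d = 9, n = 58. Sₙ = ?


aₙ = 41 + (58-1)×9 = 554
Sₙ = n(a₁+aₙ)/2 = 58×(41+554)/2
= 58×595/2 = 17255

S_58 = 17255


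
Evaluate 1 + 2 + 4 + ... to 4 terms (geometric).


Sₙ = 1×(2^4 - 1)/(2 - 1)
= 1×(16 - 1)/1
= 1×15/1
= 15

S_4 = 15


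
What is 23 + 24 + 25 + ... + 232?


Σₖ₌23^232 k = Σₖ₌₁^232 k − Σₖ₌₁^22 k
= 232·233/2 − 22·23/2
= 27028 − 253 = 26775

Σk = 26775


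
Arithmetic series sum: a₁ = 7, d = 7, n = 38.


aₙ = 7 + (38-1)×7 = 266
Sₙ = n(a₁+aₙ)/2 = 38×(7+266)/2
= 38×273/2 = 5187

S_38 = 5187


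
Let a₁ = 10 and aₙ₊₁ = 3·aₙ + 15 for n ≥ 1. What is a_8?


Computing step by step:
a_1 = 10
a_2 = 45
a_3 = 150
a_4 = 465
a_5 = 1410
a_6 = 4245
a_7 = 12750
a_8 = 38265


a_8 = 38265


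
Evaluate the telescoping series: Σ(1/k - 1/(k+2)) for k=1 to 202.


Telescoping with gap 2: two head and two tail terms survive.
= (1 + 1/2) - (1/203 + 1/204)
= 3/2 - 1/203 - 1/204 = 61711/41412

Sum = 61711/41412


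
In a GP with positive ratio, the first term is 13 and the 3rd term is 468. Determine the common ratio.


r^(n-1) = aₙ/a₁
r^2 = 468/13 = 36
r = 36^(1/2)
= ±6; taking r > 0 gives r = 6

r = 6


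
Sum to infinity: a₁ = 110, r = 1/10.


S∞ = a₁/(1-r) = 110/(1 - 1/10)
= 110/(9/10)
= 1100/9

S∞ = 1100/9


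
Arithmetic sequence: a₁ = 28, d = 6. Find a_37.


aₙ = a₁ + (n-1)d
= 28 + (37-1)×6
= 28 + 216
= 244

a_37 = 244


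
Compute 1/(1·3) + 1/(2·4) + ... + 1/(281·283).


1/(k(k+2)) = (1/2)·(1/k - 1/(k+2)) (partial fractions)
Telescoping: Σ = (1/2)·(1 + 1/2 - 1/282 - 1/283) = 29786/39903

Sum = 29786/39903


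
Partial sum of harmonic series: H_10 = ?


H_10 = 1/1 + 1/2 + 1/3 + 1/4 + 1/5 + 1/6 + 1/7 + 1/8 + 1/9 + 1/10
= 7381/2520
≈ 2.929

H_10 = 7381/2520 ≈ 2.929


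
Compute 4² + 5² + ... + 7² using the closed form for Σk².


Σₖ₌4^7 k² = Σₖ₌₁^7 k² − Σₖ₌₁^3 k²
= 7·8·15/6 − 3·4·7/6
= 140 − 14 = 126

Σk² = 126


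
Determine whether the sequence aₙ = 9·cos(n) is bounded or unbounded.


For all n, -1 ≤ cos(n) ≤ 1, so -9 ≤ 9·cos(n) ≤ 9
Lower bound: -9, Upper bound: 9
The sequence IS bounded

Bounded (-9 ≤ aₙ ≤ 9)


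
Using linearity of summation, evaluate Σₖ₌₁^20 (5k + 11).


Σ(5k+11) = 5·Σk + 11·n
= 5·210 + 11·20
= 1050 + 220 = 1270

Σ = 1270


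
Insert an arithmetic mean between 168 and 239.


AM = (168 + 239)/2 = 407/2 = 203.5

AM = 203.5


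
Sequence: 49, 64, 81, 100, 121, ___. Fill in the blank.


Pattern: perfect squares: n²
Terms: 49, 64, 81, 100, 121
Next term = 144

Next term = 144


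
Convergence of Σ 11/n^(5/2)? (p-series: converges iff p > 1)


p-series test: Σ c/n^p converges if p > 1, diverges if p ≤ 1 (constant c > 0 doesn't affect convergence).
p = 5/2
5/2 > 1 → CONVERGES

Converges (p = 5/2 > 1)


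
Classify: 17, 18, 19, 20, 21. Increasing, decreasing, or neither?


Differences: 1, 1, 1, 1
All differences > 0 → strictly INCREASING

Monotonically increasing


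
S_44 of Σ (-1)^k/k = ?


S = -1 + 1/2 - 1/3 + 1/4 - 1/5 + 1/6 - 1/7 + 1/8 ± ...
= -0.6819
(Full series converges to -ln(2) ≈ -0.6931)

S_44 = -0.6819


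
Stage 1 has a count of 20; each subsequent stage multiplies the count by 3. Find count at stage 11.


aₙ = a₁·r^(n-1)
= 20×3^10
= 20×59049
= 1180980

a_11 = 1180980


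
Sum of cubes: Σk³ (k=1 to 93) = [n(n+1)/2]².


n(n+1)/2 = 93×94/2 = 4371
Σk³ = 4371² = 19105641

Σk³ = 19105641


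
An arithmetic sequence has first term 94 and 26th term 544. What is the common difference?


d = (aₙ - a₁)/(n-1)
= (544 - 94)/(26-1)
= 450/25 = 18

d = 18


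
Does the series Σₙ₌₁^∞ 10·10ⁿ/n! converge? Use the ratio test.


aₙ = 10·10^n/n!
a_{n+1}/aₙ = 10^(n+1)/(n+1)! × n!/10^n  (constant 10 cancels)
= 10/(n+1)
L = lim(n→∞) 10/(n+1) = 0
L < 1 → series CONVERGES

Converges (ratio test: L = 0 < 1)


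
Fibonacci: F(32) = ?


Fibonacci sequence: 1, 1, 2, 3, 5, 8, 13, 21, 34, 55, 89, ...
F(32) = 2178309

F(32) = 2178309


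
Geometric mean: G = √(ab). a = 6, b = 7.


GM = √(6×7) = √42 = 6.4807

GM = 6.4807


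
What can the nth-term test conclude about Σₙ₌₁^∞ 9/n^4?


lim(n→∞) 9/n^4 = 0
lim aₙ = 0 → nth-term test is INCONCLUSIVE
(Need other tests; this is actually a convergent p-series with p=4 > 1)

Inconclusive (lim aₙ = 0; need another test)


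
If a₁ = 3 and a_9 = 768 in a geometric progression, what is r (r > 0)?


r^(n-1) = aₙ/a₁
r^8 = 768/3 = 256
r = 256^(1/8)
= ±2; taking r > 0 gives r = 2

r = 2


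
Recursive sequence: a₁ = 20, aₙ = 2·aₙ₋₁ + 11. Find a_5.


Computing step by step:
a_1 = 20
a_2 = 51
a_3 = 113
a_4 = 237
a_5 = 485


a_5 = 485


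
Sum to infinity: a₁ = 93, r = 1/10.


S∞ = a₁/(1-r) = 93/(1 - 1/10)
= 93/(9/10)
= 310/3

S∞ = 310/3


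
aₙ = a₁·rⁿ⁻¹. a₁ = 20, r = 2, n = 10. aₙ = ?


aₙ = a₁·r^(n-1)
= 20×2^9
= 20×512
= 10240

a_10 = 10240


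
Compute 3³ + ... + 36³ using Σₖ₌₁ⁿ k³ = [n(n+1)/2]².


Σₖ₌3^36 k³ = [36·37/2]² − [2·3/2]²
= 443556 − 9 = 443547

Σk³ = 443547


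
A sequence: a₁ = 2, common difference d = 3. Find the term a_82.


aₙ = a₁ + (n-1)d
= 2 + (82-1)×3
= 2 + 243
= 245

a_82 = 245


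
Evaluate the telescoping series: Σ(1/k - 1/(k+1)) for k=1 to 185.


Telescoping: adjacent terms cancel.
= 1/1 - 1/186
= 1 - 1/186 = 185/186

Sum = 185/186


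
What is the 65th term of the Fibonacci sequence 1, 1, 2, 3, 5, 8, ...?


Fibonacci sequence: 1, 1, 2, 3, 5, 8, 13, 21, 34, 55, 89, ...
F(65) = 17167680177565

F(65) = 17167680177565


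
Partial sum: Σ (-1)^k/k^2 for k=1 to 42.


S = -1 + 1/4 - 1/9 + 1/16 - 1/25 + 1/36 - 1/49 + 1/64 ± ...
= -0.8222
(Full series converges to -π²/12 ≈ -0.8225)

S_42 = -0.8222


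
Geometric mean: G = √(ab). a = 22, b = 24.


GM = √(22×24) = √528 = 22.9783

GM = 22.9783


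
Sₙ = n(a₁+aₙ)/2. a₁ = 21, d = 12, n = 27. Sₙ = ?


aₙ = 21 + (27-1)×12 = 333
Sₙ = n(a₁+aₙ)/2 = 27×(21+333)/2
= 27×354/2 = 4779

S_27 = 4779


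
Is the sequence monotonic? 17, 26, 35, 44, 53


Differences: 9, 9, 9, 9
All differences > 0 → strictly INCREASING

Monotonically increasing


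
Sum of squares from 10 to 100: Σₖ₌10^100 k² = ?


Σₖ₌10^100 k² = Σₖ₌₁^100 k² − Σₖ₌₁^9 k²
= 100·101·201/6 − 9·10·19/6
= 338350 − 285 = 338065

Σk² = 338065


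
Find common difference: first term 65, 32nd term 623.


d = (aₙ - a₁)/(n-1)
= (623 - 65)/(32-1)
= 558/31 = 18

d = 18


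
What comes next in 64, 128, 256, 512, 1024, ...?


Pattern: powers of 2: 2ⁿ
Terms: 64, 128, 256, 512, 1024
Next term = 2048

Next term = 2048


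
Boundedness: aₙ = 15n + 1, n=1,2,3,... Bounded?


aₙ = 15n + 1 → as n→∞, aₙ→∞
No finite upper bound exists
The sequence is UNBOUNDED

Unbounded (aₙ → ∞ as n → ∞)


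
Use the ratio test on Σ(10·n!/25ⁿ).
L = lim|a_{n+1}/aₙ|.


aₙ = 10·n!/25^n
a_{n+1}/aₙ = (n+1)!/25^(n+1) × 25^n/n!  (constant 10 cancels)
= (n+1)/25
L = lim(n→∞) (n+1)/25 = ∞
L > 1 → series DIVERGES

Diverges (ratio test: L = ∞ > 1)


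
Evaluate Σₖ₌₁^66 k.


n(n+1)/2 = 66×67/2 = 4422/2 = 2211

Σk = 2211


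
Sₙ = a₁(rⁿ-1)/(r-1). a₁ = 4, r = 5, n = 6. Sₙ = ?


Sₙ = 4×(5^6 - 1)/(5 - 1)
= 4×(15625 - 1)/4
= 4×15624/4
= 15624

S_6 = 15624


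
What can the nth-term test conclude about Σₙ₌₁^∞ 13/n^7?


lim(n→∞) 13/n^7 = 0
lim aₙ = 0 → nth-term test is INCONCLUSIVE
(Need other tests; this is actually a convergent p-series with p=7 > 1)

Inconclusive (lim aₙ = 0; need another test)


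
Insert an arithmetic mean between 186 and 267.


AM = (186 + 267)/2 = 453/2 = 226.5

AM = 226.5


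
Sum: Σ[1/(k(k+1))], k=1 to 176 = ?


1/(k(k+1)) = 1/k - 1/(k+1) (partial fractions)
Telescoping: Σ = 1 - 1/177 = 176/177

Sum = 176/177


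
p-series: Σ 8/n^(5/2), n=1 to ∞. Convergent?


p-series test: Σ c/n^p converges if p > 1, diverges if p ≤ 1 (constant c > 0 doesn't affect convergence).
p = 5/2
5/2 > 1 → CONVERGES

Converges (p = 5/2 > 1)


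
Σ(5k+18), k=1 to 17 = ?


Σ(5k+18) = 5·Σk + 18·n
= 5·153 + 18·17
= 765 + 306 = 1071

Σ = 1071


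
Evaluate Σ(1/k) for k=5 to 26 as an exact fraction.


Σₖ₌5^26 1/k = 1/5 + 1/6 + 1/7 + ... + 1/26
= 15804669767/8923714800
≈ 1.7711

Sum = 15804669767/8923714800 ≈ 1.7711


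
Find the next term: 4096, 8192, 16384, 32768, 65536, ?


Pattern: powers of 2: 2ⁿ
Terms: 4096, 8192, 16384, 32768, 65536
Next term = 131072

Next term = 131072


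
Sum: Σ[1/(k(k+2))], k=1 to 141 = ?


1/(k(k+2)) = (1/2)·(1/k - 1/(k+2)) (partial fractions)
Telescoping: Σ = (1/2)·(1 + 1/2 - 1/142 - 1/143) = 15087/20306

Sum = 15087/20306


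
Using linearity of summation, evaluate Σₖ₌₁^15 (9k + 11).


Σ(9k+11) = 9·Σk + 11·n
= 9·120 + 11·15
= 1080 + 165 = 1245

Σ = 1245


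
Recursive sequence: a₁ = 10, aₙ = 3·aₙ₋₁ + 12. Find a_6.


Computing step by step:
a_1 = 10
a_2 = 42
a_3 = 138
a_4 = 426
a_5 = 1290
a_6 = 3882


a_6 = 3882


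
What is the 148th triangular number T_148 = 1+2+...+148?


n(n+1)/2 = 148×149/2 = 22052/2 = 11026

Σk = 11026


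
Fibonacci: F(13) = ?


Fibonacci sequence: 1, 1, 2, 3, 5, 8, 13, 21, 34, 55, 89, ...
F(13) = 233

F(13) = 233


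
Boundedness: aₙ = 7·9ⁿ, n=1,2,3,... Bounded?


aₙ = 7·9ⁿ → as n→∞, aₙ→∞ (since base 9 > 1)
No finite upper bound exists
The sequence is UNBOUNDED

Unbounded (aₙ → ∞ as n → ∞)


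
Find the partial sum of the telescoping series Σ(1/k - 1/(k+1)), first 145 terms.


Telescoping: adjacent terms cancel.
= 1/1 - 1/146
= 1 - 1/146 = 145/146

Sum = 145/146


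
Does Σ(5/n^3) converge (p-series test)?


p-series test: Σ c/n^p converges if p > 1, diverges if p ≤ 1 (constant c > 0 doesn't affect convergence).
p = 3
3 > 1 → CONVERGES

Converges (p = 3 > 1)


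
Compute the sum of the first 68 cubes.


n(n+1)/2 = 68×69/2 = 2346
Σk³ = 2346² = 5503716

Σk³ = 5503716


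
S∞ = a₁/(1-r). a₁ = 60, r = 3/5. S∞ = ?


S∞ = a₁/(1-r) = 60/(1 - 3/5)
= 60/(2/5)
= 150

S∞ = 150


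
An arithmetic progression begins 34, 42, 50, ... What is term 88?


aₙ = a₁ + (n-1)d
= 34 + (88-1)×8
= 34 + 696
= 730

a_88 = 730


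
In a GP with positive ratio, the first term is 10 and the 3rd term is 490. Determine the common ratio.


r^(n-1) = aₙ/a₁
r^2 = 490/10 = 49
r = 49^(1/2)
= ±7; taking r > 0 gives r = 7

r = 7


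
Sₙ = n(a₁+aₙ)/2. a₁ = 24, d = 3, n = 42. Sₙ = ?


aₙ = 24 + (42-1)×3 = 147
Sₙ = n(a₁+aₙ)/2 = 42×(24+147)/2
= 42×171/2 = 3591

S_42 = 3591


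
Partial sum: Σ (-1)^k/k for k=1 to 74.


S = -1 + 1/2 - 1/3 + 1/4 - 1/5 + 1/6 - 1/7 + 1/8 ± ...
= -0.6864
(Full series converges to -ln(2) ≈ -0.6931)

S_74 = -0.6864


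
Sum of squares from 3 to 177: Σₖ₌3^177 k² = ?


Σₖ₌3^177 k² = Σₖ₌₁^177 k² − Σₖ₌₁^2 k²
= 177·178·355/6 − 2·3·5/6
= 1864105 − 5 = 1864100

Σk² = 1864100


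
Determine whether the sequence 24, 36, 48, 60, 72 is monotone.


Differences: 12, 12, 12, 12
All differences > 0 → strictly INCREASING

Monotonically increasing


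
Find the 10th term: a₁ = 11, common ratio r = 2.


aₙ = a₁·r^(n-1)
= 11×2^9
= 11×512
= 5632

a_10 = 5632


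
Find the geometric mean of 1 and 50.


GM = √(1×50) = √50 = 7.0711

GM = 7.0711


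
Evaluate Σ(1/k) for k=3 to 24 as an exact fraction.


Σₖ₌3^24 1/k = 1/3 + 1/4 + 1/5 + ... + 1/24
= 812400067/356948592
≈ 2.276

Sum = 812400067/356948592 ≈ 2.276


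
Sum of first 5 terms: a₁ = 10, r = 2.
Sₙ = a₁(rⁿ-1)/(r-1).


Sₙ = 10×(2^5 - 1)/(2 - 1)
= 10×(32 - 1)/1
= 10×31/1
= 310

S_5 = 310


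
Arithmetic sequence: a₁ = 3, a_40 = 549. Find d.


d = (aₙ - a₁)/(n-1)
= (549 - 3)/(40-1)
= 546/39 = 14

d = 14


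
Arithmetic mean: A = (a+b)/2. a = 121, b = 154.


AM = (121 + 154)/2 = 275/2 = 137.5

AM = 137.5


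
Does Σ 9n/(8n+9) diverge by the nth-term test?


lim(n→∞) 9n/(8n+9) = 9/8 = 9/8  (divide numerator and denominator by n)
lim aₙ = 9/8 ≠ 0 → series DIVERGES

Diverges (lim aₙ = 9/8 ≠ 0)


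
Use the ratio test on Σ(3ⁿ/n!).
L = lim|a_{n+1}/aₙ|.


aₙ = 3^n/n!
a_{n+1}/aₙ = 3^(n+1)/(n+1)! × n!/3^n
= 3/(n+1)
L = lim(n→∞) 3/(n+1) = 0
L < 1 → series CONVERGES

Converges (ratio test: L = 0 < 1)


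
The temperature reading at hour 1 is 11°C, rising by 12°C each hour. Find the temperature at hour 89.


aₙ = a₁ + (n-1)d
= 11 + (89-1)×12
= 11 + 1056
= 1067

a_89 = 1067


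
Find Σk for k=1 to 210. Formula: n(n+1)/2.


n(n+1)/2 = 210×211/2 = 44310/2 = 22155

Σk = 22155


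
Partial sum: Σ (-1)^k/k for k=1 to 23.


S = -1 + 1/2 - 1/3 + 1/4 - 1/5 + 1/6 - 1/7 + 1/8 ± ...
= -0.7144
(Full series converges to -ln(2) ≈ -0.6931)

S_23 = -0.7144


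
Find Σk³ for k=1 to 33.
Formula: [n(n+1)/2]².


n(n+1)/2 = 33×34/2 = 561
Σk³ = 561² = 314721

Σk³ = 314721


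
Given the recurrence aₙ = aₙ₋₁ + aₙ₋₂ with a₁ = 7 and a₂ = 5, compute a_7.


Computing iteratively: 7, 5, 12, 17, 29, 46, 75
a_7 = 75

a_7 = 75


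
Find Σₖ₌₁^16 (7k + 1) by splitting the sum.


Σ(7k+1) = 7·Σk + 1·n
= 7·136 + 1·16
= 952 + 16 = 968

Σ = 968


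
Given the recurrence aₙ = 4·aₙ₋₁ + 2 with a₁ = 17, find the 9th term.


Computing step by step:
a_1 = 17
a_2 = 70
a_3 = 282
a_4 = 1130
a_5 = 4522
a_6 = 18090
a_7 = 72362
a_8 = 289450
a_9 = 1157802


a_9 = 1157802


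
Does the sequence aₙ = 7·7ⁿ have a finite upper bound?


aₙ = 7·7ⁿ → as n→∞, aₙ→∞ (since base 7 > 1)
No finite upper bound exists
The sequence is UNBOUNDED

Unbounded (aₙ → ∞ as n → ∞)


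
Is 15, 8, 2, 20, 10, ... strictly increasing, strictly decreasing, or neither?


Differences: -7, -6, 18, -10
Difference at position 3 is +18 (> 0) but position 1 is -7 (< 0) — sequence both rises and falls
→ NOT monotonic

Not monotonic


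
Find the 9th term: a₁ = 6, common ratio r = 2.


aₙ = a₁·r^(n-1)
= 6×2^8
= 6×256
= 1536

a_9 = 1536


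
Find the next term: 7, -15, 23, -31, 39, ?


Pattern: alternating sign, magnitude arithmetic (d=8)
Terms: 7, -15, 23, -31, 39
Next term = -47

Next term = -47


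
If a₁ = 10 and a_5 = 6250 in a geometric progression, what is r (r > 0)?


r^(n-1) = aₙ/a₁
r^4 = 6250/10 = 625
r = 625^(1/4)
= ±5; taking r > 0 gives r = 5

r = 5


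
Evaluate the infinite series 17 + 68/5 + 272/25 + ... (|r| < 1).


S∞ = a₁/(1-r) = 17/(1 - 4/5)
= 17/(1/5)
= 85

S∞ = 85


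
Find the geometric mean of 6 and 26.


GM = √(6×26) = √156 = 12.49

GM = 12.49


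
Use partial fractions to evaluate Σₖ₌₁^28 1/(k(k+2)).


1/(k(k+2)) = (1/2)·(1/k - 1/(k+2)) (partial fractions)
Telescoping: Σ = (1/2)·(1 + 1/2 - 1/29 - 1/30) = 623/870

Sum = 623/870


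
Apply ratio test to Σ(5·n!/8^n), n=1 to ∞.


aₙ = 5·n!/8^n
a_{n+1}/aₙ = (n+1)!/8^(n+1) × 8^n/n!  (constant 5 cancels)
= (n+1)/8
L = lim(n→∞) (n+1)/8 = ∞
L > 1 → series DIVERGES

Diverges (ratio test: L = ∞ > 1)


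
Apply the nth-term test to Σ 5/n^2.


lim(n→∞) 5/n^2 = 0
lim aₙ = 0 → nth-term test is INCONCLUSIVE
(Need other tests; this is actually a convergent p-series with p=2 > 1)

Inconclusive (lim aₙ = 0; need another test)


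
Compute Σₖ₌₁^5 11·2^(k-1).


Sₙ = 11×(2^5 - 1)/(2 - 1)
= 11×(32 - 1)/1
= 11×31/1
= 341

S_5 = 341


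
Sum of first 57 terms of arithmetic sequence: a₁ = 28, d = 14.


aₙ = 28 + (57-1)×14 = 812
Sₙ = n(a₁+aₙ)/2 = 57×(28+812)/2
= 57×840/2 = 23940

S_57 = 23940


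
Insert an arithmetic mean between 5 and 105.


AM = (5 + 105)/2 = 110/2 = 55

AM = 55


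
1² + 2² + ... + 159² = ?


n = 159
n(n+1)(2n+1)/6 = 159×160×319/6
= 8115360/6 = 1352560

Σk² = 1352560


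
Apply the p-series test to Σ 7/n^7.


p-series test: Σ c/n^p converges if p > 1, diverges if p ≤ 1 (constant c > 0 doesn't affect convergence).
p = 7
7 > 1 → CONVERGES

Converges (p = 7 > 1)


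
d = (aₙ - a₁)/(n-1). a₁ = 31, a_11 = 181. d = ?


d = (aₙ - a₁)/(n-1)
= (181 - 31)/(11-1)
= 150/10 = 15

d = 15


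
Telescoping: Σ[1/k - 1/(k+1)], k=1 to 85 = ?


Telescoping: adjacent terms cancel.
= 1/1 - 1/86
= 1 - 1/86 = 85/86

Sum = 85/86


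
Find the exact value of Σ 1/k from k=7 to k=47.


Σₖ₌7^47 1/k = 1/7 + 1/8 + 1/9 + ... + 1/47
= 125730375884807133149/63245806209101973600
≈ 1.988

Sum = 125730375884807133149/63245806209101973600 ≈ 1.988


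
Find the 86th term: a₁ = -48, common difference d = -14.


aₙ = a₁ + (n-1)d
= -48 + (86-1)×-14
= -48 - 1190
= -1238

a_86 = -1238


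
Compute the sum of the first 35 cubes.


n(n+1)/2 = 35×36/2 = 630
Σk³ = 630² = 396900

Σk³ = 396900


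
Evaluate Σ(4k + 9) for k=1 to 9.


Σ(4k+9) = 4·Σk + 9·n
= 4·45 + 9·9
= 180 + 81 = 261

Σ = 261


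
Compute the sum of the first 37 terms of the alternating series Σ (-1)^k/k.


S = -1 + 1/2 - 1/3 + 1/4 - 1/5 + 1/6 - 1/7 + 1/8 ± ...
= -0.7065
(Full series converges to -ln(2) ≈ -0.6931)

S_37 = -0.7065


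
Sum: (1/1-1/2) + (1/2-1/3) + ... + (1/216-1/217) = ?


Telescoping: adjacent terms cancel.
= 1/1 - 1/217
= 1 - 1/217 = 216/217

Sum = 216/217


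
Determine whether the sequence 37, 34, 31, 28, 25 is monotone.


Differences: -3, -3, -3, -3
All differences < 0 → strictly DECREASING

Monotonically decreasing


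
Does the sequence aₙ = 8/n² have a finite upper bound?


a₁ = 8, a₂ = 8/4, a₃ = 8/9, ...
0 < aₙ ≤ 8 for all n ≥ 1
The sequence IS bounded

Bounded (0 < aₙ ≤ 8)


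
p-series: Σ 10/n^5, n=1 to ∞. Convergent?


p-series test: Σ c/n^p converges if p > 1, diverges if p ≤ 1 (constant c > 0 doesn't affect convergence).
p = 5
5 > 1 → CONVERGES

Converges (p = 5 > 1)


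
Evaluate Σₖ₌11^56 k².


Σₖ₌11^56 k² = Σₖ₌₁^56 k² − Σₖ₌₁^10 k²
= 56·57·113/6 − 10·11·21/6
= 60116 − 385 = 59731

Σk² = 59731


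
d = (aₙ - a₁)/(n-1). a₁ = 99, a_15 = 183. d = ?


d = (aₙ - a₁)/(n-1)
= (183 - 99)/(15-1)
= 84/14 = 6

d = 6


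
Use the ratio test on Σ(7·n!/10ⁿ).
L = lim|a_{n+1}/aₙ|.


aₙ = 7·n!/10^n
a_{n+1}/aₙ = (n+1)!/10^(n+1) × 10^n/n!  (constant 7 cancels)
= (n+1)/10
L = lim(n→∞) (n+1)/10 = ∞
L > 1 → series DIVERGES

Diverges (ratio test: L = ∞ > 1)


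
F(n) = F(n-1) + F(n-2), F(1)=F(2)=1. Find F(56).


Fibonacci sequence: 1, 1, 2, 3, 5, 8, 13, 21, 34, 55, 89, ...
F(56) = 225851433717

F(56) = 225851433717


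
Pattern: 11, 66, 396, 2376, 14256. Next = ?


Pattern: geometric (r=6)
Terms: 11, 66, 396, 2376, 14256
Next term = 85536

Next term = 85536


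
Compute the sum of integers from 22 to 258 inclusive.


Σₖ₌22^258 k = Σₖ₌₁^258 k − Σₖ₌₁^21 k
= 258·259/2 − 21·22/2
= 33411 − 231 = 33180

Σk = 33180


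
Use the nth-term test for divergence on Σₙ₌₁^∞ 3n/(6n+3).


lim(n→∞) 3n/(6n+3) = 3/6 = 1/2  (divide numerator and denominator by n)
lim aₙ = 1/2 ≠ 0 → series DIVERGES

Diverges (lim aₙ = 1/2 ≠ 0)


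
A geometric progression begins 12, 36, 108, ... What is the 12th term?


aₙ = a₁·r^(n-1)
= 12×3^11
= 12×177147
= 2125764

a_12 = 2125764


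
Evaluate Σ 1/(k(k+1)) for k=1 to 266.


1/(k(k+1)) = 1/k - 1/(k+1) (partial fractions)
Telescoping: Σ = 1 - 1/267 = 266/267

Sum = 266/267


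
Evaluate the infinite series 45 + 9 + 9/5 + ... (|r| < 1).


S∞ = a₁/(1-r) = 45/(1 - 1/5)
= 45/(4/5)
= 225/4

S∞ = 225/4


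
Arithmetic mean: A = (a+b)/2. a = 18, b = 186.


AM = (18 + 186)/2 = 204/2 = 102

AM = 102


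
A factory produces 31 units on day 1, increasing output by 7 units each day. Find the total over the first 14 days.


aₙ = 31 + (14-1)×7 = 122
Sₙ = n(a₁+aₙ)/2 = 14×(31+122)/2
= 14×153/2 = 1071

S_14 = 1071


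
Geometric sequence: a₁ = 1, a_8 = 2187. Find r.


r^(n-1) = aₙ/a₁
r^7 = 2187/1 = 2187
r = 2187^(1/7)
= 3

r = 3


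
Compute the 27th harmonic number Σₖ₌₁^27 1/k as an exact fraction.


H_27 = 1/1 + 1/2 + 1/3 + ... + 1/27
= 312536252003/80313433200
≈ 3.8915

H_27 = 312536252003/80313433200 ≈ 3.8915


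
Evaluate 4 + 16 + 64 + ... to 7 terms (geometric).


Sₙ = 4×(4^7 - 1)/(4 - 1)
= 4×(16384 - 1)/3
= 4×16383/3
= 21844

S_7 = 21844


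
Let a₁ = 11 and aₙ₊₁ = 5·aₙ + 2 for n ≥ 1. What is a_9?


Computing step by step:
a_1 = 11
a_2 = 57
a_3 = 287
a_4 = 1437
a_5 = 7187
a_6 = 35937
a_7 = 179687
a_8 = 898437
a_9 = 4492187


a_9 = 4492187


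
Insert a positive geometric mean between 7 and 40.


GM = √(7×40) = √280 = 16.7332

GM = 16.7332


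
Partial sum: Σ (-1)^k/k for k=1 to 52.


S = -1 + 1/2 - 1/3 + 1/4 - 1/5 + 1/6 - 1/7 + 1/8 ± ...
= -0.6836
(Full series converges to -ln(2) ≈ -0.6931)

S_52 = -0.6836


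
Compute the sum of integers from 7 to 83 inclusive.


Σₖ₌7^83 k = Σₖ₌₁^83 k − Σₖ₌₁^6 k
= 83·84/2 − 6·7/2
= 3486 − 21 = 3465

Σk = 3465


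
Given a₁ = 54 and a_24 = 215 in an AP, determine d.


d = (aₙ - a₁)/(n-1)
= (215 - 54)/(24-1)
= 161/23 = 7

d = 7


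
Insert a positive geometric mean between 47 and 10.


GM = √(47×10) = √470 = 21.6795

GM = 21.6795


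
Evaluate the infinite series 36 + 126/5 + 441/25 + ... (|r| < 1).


S∞ = a₁/(1-r) = 36/(1 - 7/10)
= 36/(3/10)
= 120

S∞ = 120


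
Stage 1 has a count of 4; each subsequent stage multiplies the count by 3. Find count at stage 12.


aₙ = a₁·r^(n-1)
= 4×3^11
= 4×177147
= 708588

a_12 = 708588


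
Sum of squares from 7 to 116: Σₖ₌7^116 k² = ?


Σₖ₌7^116 k² = Σₖ₌₁^116 k² − Σₖ₌₁^6 k²
= 116·117·233/6 − 6·7·13/6
= 527046 − 91 = 526955

Σk² = 526955


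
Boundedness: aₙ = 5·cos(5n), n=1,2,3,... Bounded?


For all n, -1 ≤ cos(5n) ≤ 1, so -5 ≤ 5·cos(5n) ≤ 5
Lower bound: -5, Upper bound: 5
The sequence IS bounded

Bounded (-5 ≤ aₙ ≤ 5)


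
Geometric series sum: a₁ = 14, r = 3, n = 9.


Sₙ = 14×(3^9 - 1)/(3 - 1)
= 14×(19683 - 1)/2
= 14×19682/2
= 137774

S_9 = 137774
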